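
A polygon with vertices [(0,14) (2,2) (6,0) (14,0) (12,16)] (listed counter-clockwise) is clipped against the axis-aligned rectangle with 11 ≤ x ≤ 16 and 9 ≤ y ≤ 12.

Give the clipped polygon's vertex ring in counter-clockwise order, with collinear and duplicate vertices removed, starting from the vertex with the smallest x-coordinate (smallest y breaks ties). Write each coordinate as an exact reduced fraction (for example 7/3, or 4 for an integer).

1. After x ≥ 11: [(11,95/6) (11,0) (14,0) (12,16)]
2. After x ≤ 16: [(11,95/6) (11,0) (14,0) (12,16)]
3. After y ≥ 9: [(11,95/6) (11,9) (103/8,9) (12,16)]
4. After y ≤ 12: [(11,12) (11,9) (103/8,9) (25/2,12)]
5. Canonical ring: [(11,9) (103/8,9) (25/2,12) (11,12)]

Clipped polygon: [(11,9) (103/8,9) (25/2,12) (11,12)]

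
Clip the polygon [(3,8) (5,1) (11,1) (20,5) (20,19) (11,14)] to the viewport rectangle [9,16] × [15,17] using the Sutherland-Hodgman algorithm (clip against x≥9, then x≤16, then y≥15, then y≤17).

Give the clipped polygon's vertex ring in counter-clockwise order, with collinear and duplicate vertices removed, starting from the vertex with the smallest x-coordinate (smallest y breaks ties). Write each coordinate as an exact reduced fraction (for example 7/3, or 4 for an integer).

1. After x ≥ 9: [(9,25/2) (9,1) (11,1) (20,5) (20,19) (11,14)]
2. After x ≤ 16: [(9,25/2) (9,1) (11,1) (16,29/9) (16,151/9) (11,14)]
3. After y ≥ 15: [(16,15) (16,151/9) (64/5,15)]
4. After y ≤ 17: [(16,15) (16,151/9) (64/5,15)]
5. Canonical ring: [(64/5,15) (16,15) (16,151/9)]

Clipped polygon: [(64/5,15) (16,15) (16,151/9)]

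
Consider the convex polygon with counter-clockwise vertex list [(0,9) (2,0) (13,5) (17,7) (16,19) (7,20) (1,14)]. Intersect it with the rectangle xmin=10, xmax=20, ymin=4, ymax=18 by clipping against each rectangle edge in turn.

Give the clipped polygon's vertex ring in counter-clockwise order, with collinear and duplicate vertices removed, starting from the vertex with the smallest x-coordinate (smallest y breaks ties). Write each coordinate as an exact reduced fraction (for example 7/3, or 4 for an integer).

1. After x ≥ 10: [(10,40/11) (13,5) (17,7) (16,19) (10,59/3)]
2. After x ≤ 20: [(10,40/11) (13,5) (17,7) (16,19) (10,59/3)]
3. After y ≥ 4: [(10,4) (54/5,4) (13,5) (17,7) (16,19) (10,59/3)]
4. After y ≤ 18: [(10,18) (10,4) (54/5,4) (13,5) (17,7) (193/12,18)]
5. Canonical ring: [(10,4) (54/5,4) (13,5) (17,7) (193/12,18) (10,18)]

Clipped polygon: [(10,4) (54/5,4) (13,5) (17,7) (193/12,18) (10,18)]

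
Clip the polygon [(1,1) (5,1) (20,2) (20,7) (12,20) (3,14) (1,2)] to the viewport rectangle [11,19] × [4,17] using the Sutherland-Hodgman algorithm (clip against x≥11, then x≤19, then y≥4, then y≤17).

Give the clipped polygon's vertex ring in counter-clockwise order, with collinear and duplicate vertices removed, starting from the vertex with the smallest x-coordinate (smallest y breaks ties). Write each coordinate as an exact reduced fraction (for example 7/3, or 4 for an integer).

Clipped polygon: [(11,4) (19,4) (19,69/8) (180/13,17) (11,17)]

1. After x ≥ 11: [(11,7/5) (20,2) (20,7) (12,20) (11,58/3)]
2. After x ≤ 19: [(11,7/5) (19,29/15) (19,69/8) (12,20) (11,58/3)]
3. After y ≥ 4: [(11,4) (19,4) (19,69/8) (12,20) (11,58/3)]
4. After y ≤ 17: [(11,17) (11,4) (19,4) (19,69/8) (180/13,17)]
5. Canonical ring: [(11,4) (19,4) (19,69/8) (180/13,17) (11,17)]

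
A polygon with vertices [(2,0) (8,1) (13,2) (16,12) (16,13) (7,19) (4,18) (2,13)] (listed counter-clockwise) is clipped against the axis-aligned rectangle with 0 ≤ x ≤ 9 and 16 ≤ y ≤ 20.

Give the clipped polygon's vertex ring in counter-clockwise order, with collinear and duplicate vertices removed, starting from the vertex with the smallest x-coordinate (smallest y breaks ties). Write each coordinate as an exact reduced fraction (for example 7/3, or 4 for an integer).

1. After x ≥ 0: [(2,0) (8,1) (13,2) (16,12) (16,13) (7,19) (4,18) (2,13)]
2. After x ≤ 9: [(2,0) (8,1) (9,6/5) (9,53/3) (7,19) (4,18) (2,13)]
3. After y ≥ 16: [(9,16) (9,53/3) (7,19) (4,18) (16/5,16)]
4. After y ≤ 20: [(9,16) (9,53/3) (7,19) (4,18) (16/5,16)]
5. Canonical ring: [(16/5,16) (9,16) (9,53/3) (7,19) (4,18)]

Clipped polygon: [(16/5,16) (9,16) (9,53/3) (7,19) (4,18)]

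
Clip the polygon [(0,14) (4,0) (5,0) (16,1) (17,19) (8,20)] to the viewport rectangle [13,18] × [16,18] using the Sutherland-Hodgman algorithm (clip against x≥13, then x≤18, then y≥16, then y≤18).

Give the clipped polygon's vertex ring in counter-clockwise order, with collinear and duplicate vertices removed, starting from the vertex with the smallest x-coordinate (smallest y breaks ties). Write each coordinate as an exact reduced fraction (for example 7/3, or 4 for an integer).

1. After x ≥ 13: [(13,8/11) (16,1) (17,19) (13,175/9)]
2. After x ≤ 18: [(13,8/11) (16,1) (17,19) (13,175/9)]
3. After y ≥ 16: [(13,16) (101/6,16) (17,19) (13,175/9)]
4. After y ≤ 18: [(13,18) (13,16) (101/6,16) (305/18,18)]
5. Canonical ring: [(13,16) (101/6,16) (305/18,18) (13,18)]

Clipped polygon: [(13,16) (101/6,16) (305/18,18) (13,18)]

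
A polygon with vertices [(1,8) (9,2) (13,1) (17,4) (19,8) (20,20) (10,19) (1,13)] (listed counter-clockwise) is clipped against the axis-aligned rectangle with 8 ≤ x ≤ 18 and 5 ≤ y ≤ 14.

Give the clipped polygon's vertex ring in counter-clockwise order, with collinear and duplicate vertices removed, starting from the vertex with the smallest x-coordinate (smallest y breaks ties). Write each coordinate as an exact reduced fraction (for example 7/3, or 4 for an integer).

1. After x ≥ 8: [(8,11/4) (9,2) (13,1) (17,4) (19,8) (20,20) (10,19) (8,53/3)]
2. After x ≤ 18: [(8,11/4) (9,2) (13,1) (17,4) (18,6) (18,99/5) (10,19) (8,53/3)]
3. After y ≥ 5: [(8,5) (35/2,5) (18,6) (18,99/5) (10,19) (8,53/3)]
4. After y ≤ 14: [(8,14) (8,5) (35/2,5) (18,6) (18,14)]
5. Canonical ring: [(8,5) (35/2,5) (18,6) (18,14) (8,14)]

Clipped polygon: [(8,5) (35/2,5) (18,6) (18,14) (8,14)]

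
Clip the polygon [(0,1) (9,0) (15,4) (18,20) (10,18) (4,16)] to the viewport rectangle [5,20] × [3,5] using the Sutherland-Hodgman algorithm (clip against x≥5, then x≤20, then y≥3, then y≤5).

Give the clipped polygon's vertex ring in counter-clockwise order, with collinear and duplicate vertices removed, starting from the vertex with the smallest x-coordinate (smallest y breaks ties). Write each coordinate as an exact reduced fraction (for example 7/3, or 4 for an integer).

1. After x ≥ 5: [(5,4/9) (9,0) (15,4) (18,20) (10,18) (5,49/3)]
2. After x ≤ 20: [(5,4/9) (9,0) (15,4) (18,20) (10,18) (5,49/3)]
3. After y ≥ 3: [(5,3) (27/2,3) (15,4) (18,20) (10,18) (5,49/3)]
4. After y ≤ 5: [(5,5) (5,3) (27/2,3) (15,4) (243/16,5)]
5. Canonical ring: [(5,3) (27/2,3) (15,4) (243/16,5) (5,5)]

Clipped polygon: [(5,3) (27/2,3) (15,4) (243/16,5) (5,5)]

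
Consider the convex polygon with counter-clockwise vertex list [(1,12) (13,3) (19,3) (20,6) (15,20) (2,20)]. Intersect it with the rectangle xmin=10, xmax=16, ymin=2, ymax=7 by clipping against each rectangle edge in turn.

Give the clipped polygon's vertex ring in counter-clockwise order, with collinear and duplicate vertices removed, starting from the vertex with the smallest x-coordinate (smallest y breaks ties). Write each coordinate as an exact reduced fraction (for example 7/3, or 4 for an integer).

1. After x ≥ 10: [(10,21/4) (13,3) (19,3) (20,6) (15,20) (10,20)]
2. After x ≤ 16: [(10,21/4) (13,3) (16,3) (16,86/5) (15,20) (10,20)]
3. After y ≥ 2: [(10,21/4) (13,3) (16,3) (16,86/5) (15,20) (10,20)]
4. After y ≤ 7: [(10,7) (10,21/4) (13,3) (16,3) (16,7)]
5. Canonical ring: [(10,21/4) (13,3) (16,3) (16,7) (10,7)]

Clipped polygon: [(10,21/4) (13,3) (16,3) (16,7) (10,7)]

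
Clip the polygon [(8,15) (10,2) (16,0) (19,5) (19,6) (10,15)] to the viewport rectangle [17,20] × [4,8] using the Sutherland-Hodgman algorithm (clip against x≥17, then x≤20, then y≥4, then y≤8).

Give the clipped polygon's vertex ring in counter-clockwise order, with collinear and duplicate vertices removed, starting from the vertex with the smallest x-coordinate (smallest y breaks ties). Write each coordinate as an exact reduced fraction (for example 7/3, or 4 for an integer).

Clipped polygon: [(17,4) (92/5,4) (19,5) (19,6) (17,8)]

1. After x ≥ 17: [(17,5/3) (19,5) (19,6) (17,8)]
2. After x ≤ 20: [(17,5/3) (19,5) (19,6) (17,8)]
3. After y ≥ 4: [(17,4) (92/5,4) (19,5) (19,6) (17,8)]
4. After y ≤ 8: [(17,4) (92/5,4) (19,5) (19,6) (17,8)]
5. Canonical ring: [(17,4) (92/5,4) (19,5) (19,6) (17,8)]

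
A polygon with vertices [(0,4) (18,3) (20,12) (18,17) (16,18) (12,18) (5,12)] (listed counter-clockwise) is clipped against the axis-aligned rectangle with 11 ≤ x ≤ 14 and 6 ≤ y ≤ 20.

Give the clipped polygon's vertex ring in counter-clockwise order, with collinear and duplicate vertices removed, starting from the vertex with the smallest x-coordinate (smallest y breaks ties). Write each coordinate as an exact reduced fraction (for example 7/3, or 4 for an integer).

Clipped polygon: [(11,6) (14,6) (14,18) (12,18) (11,120/7)]

1. After x ≥ 11: [(11,61/18) (18,3) (20,12) (18,17) (16,18) (12,18) (11,120/7)]
2. After x ≤ 14: [(11,61/18) (14,29/9) (14,18) (12,18) (11,120/7)]
3. After y ≥ 6: [(11,6) (14,6) (14,18) (12,18) (11,120/7)]
4. After y ≤ 20: [(11,6) (14,6) (14,18) (12,18) (11,120/7)]
5. Canonical ring: [(11,6) (14,6) (14,18) (12,18) (11,120/7)]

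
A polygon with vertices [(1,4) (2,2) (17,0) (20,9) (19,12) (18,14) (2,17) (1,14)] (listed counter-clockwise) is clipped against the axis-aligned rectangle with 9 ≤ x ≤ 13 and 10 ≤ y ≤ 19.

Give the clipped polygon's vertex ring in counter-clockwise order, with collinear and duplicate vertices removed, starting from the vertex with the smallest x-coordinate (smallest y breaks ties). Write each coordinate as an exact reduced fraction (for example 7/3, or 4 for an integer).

1. After x ≥ 9: [(9,16/15) (17,0) (20,9) (19,12) (18,14) (9,251/16)]
2. After x ≤ 13: [(9,16/15) (13,8/15) (13,239/16) (9,251/16)]
3. After y ≥ 10: [(9,10) (13,10) (13,239/16) (9,251/16)]
4. After y ≤ 19: [(9,10) (13,10) (13,239/16) (9,251/16)]
5. Canonical ring: [(9,10) (13,10) (13,239/16) (9,251/16)]

Clipped polygon: [(9,10) (13,10) (13,239/16) (9,251/16)]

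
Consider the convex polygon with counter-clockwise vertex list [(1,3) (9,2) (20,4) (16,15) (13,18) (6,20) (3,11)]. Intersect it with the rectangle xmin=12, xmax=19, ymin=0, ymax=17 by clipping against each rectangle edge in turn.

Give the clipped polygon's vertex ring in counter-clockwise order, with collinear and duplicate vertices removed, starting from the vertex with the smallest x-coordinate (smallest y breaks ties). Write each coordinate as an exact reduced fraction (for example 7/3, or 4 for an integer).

Clipped polygon: [(12,28/11) (19,42/11) (19,27/4) (16,15) (14,17) (12,17)]

1. After x ≥ 12: [(12,28/11) (20,4) (16,15) (13,18) (12,128/7)]
2. After x ≤ 19: [(12,28/11) (19,42/11) (19,27/4) (16,15) (13,18) (12,128/7)]
3. After y ≥ 0: [(12,28/11) (19,42/11) (19,27/4) (16,15) (13,18) (12,128/7)]
4. After y ≤ 17: [(12,17) (12,28/11) (19,42/11) (19,27/4) (16,15) (14,17)]
5. Canonical ring: [(12,28/11) (19,42/11) (19,27/4) (16,15) (14,17) (12,17)]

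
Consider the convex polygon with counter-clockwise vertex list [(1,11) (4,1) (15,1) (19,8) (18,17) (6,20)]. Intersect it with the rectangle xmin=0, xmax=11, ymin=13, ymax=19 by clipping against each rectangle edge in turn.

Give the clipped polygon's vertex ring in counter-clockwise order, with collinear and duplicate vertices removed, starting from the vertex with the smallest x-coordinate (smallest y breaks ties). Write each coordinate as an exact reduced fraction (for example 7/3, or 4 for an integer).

1. After x ≥ 0: [(1,11) (4,1) (15,1) (19,8) (18,17) (6,20)]
2. After x ≤ 11: [(1,11) (4,1) (11,1) (11,75/4) (6,20)]
3. After y ≥ 13: [(19/9,13) (11,13) (11,75/4) (6,20)]
4. After y ≤ 19: [(49/9,19) (19/9,13) (11,13) (11,75/4) (10,19)]
5. Canonical ring: [(19/9,13) (11,13) (11,75/4) (10,19) (49/9,19)]

Clipped polygon: [(19/9,13) (11,13) (11,75/4) (10,19) (49/9,19)]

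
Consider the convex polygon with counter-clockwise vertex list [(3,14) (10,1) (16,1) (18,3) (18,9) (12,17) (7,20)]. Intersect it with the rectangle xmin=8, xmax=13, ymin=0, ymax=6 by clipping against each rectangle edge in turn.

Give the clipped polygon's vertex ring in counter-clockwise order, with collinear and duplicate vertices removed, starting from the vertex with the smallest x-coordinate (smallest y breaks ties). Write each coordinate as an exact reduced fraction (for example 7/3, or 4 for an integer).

1. After x ≥ 8: [(8,33/7) (10,1) (16,1) (18,3) (18,9) (12,17) (8,97/5)]
2. After x ≤ 13: [(8,33/7) (10,1) (13,1) (13,47/3) (12,17) (8,97/5)]
3. After y ≥ 0: [(8,33/7) (10,1) (13,1) (13,47/3) (12,17) (8,97/5)]
4. After y ≤ 6: [(8,6) (8,33/7) (10,1) (13,1) (13,6)]
5. Canonical ring: [(8,33/7) (10,1) (13,1) (13,6) (8,6)]

Clipped polygon: [(8,33/7) (10,1) (13,1) (13,6) (8,6)]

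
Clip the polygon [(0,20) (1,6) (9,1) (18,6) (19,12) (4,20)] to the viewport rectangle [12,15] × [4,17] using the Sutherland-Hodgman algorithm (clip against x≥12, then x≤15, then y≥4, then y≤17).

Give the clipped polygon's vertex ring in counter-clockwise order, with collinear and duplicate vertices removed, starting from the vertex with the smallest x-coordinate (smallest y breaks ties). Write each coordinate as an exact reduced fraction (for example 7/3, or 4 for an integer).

1. After x ≥ 12: [(12,8/3) (18,6) (19,12) (12,236/15)]
2. After x ≤ 15: [(12,8/3) (15,13/3) (15,212/15) (12,236/15)]
3. After y ≥ 4: [(12,4) (72/5,4) (15,13/3) (15,212/15) (12,236/15)]
4. After y ≤ 17: [(12,4) (72/5,4) (15,13/3) (15,212/15) (12,236/15)]
5. Canonical ring: [(12,4) (72/5,4) (15,13/3) (15,212/15) (12,236/15)]

Clipped polygon: [(12,4) (72/5,4) (15,13/3) (15,212/15) (12,236/15)]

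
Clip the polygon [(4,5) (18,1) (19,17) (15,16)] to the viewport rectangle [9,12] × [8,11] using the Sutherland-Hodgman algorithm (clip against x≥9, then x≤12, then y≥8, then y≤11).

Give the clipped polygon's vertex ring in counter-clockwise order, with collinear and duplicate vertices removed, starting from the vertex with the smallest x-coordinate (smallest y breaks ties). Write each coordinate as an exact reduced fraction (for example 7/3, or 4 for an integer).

Clipped polygon: [(9,8) (12,8) (12,11) (10,11) (9,10)]

1. After x ≥ 9: [(9,10) (9,25/7) (18,1) (19,17) (15,16)]
2. After x ≤ 12: [(12,13) (9,10) (9,25/7) (12,19/7)]
3. After y ≥ 8: [(12,8) (12,13) (9,10) (9,8)]
4. After y ≤ 11: [(12,8) (12,11) (10,11) (9,10) (9,8)]
5. Canonical ring: [(9,8) (12,8) (12,11) (10,11) (9,10)]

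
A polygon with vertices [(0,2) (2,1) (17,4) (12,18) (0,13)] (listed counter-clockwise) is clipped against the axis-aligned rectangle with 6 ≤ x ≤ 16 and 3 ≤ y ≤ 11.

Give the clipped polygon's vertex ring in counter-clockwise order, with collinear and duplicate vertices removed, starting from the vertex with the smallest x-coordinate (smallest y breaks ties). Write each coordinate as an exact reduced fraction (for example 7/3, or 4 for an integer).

Clipped polygon: [(6,3) (12,3) (16,19/5) (16,34/5) (29/2,11) (6,11)]

1. After x ≥ 6: [(6,9/5) (17,4) (12,18) (6,31/2)]
2. After x ≤ 16: [(6,9/5) (16,19/5) (16,34/5) (12,18) (6,31/2)]
3. After y ≥ 3: [(6,3) (12,3) (16,19/5) (16,34/5) (12,18) (6,31/2)]
4. After y ≤ 11: [(6,11) (6,3) (12,3) (16,19/5) (16,34/5) (29/2,11)]
5. Canonical ring: [(6,3) (12,3) (16,19/5) (16,34/5) (29/2,11) (6,11)]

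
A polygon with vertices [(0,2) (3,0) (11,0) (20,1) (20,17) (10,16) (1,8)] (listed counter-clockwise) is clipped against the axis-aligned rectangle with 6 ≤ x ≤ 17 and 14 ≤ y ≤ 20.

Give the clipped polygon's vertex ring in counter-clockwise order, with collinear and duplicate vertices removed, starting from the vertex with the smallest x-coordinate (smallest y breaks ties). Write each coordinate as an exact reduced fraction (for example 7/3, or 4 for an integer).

Clipped polygon: [(31/4,14) (17,14) (17,167/10) (10,16)]

1. After x ≥ 6: [(6,0) (11,0) (20,1) (20,17) (10,16) (6,112/9)]
2. After x ≤ 17: [(6,0) (11,0) (17,2/3) (17,167/10) (10,16) (6,112/9)]
3. After y ≥ 14: [(17,14) (17,167/10) (10,16) (31/4,14)]
4. After y ≤ 20: [(17,14) (17,167/10) (10,16) (31/4,14)]
5. Canonical ring: [(31/4,14) (17,14) (17,167/10) (10,16)]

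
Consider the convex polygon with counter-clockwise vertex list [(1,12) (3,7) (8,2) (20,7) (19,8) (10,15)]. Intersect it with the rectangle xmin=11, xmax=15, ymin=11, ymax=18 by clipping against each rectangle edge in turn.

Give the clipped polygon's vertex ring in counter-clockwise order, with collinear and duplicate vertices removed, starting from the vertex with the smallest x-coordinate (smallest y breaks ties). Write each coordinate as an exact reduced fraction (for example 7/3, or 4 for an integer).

1. After x ≥ 11: [(11,13/4) (20,7) (19,8) (11,128/9)]
2. After x ≤ 15: [(11,13/4) (15,59/12) (15,100/9) (11,128/9)]
3. After y ≥ 11: [(11,11) (15,11) (15,100/9) (11,128/9)]
4. After y ≤ 18: [(11,11) (15,11) (15,100/9) (11,128/9)]
5. Canonical ring: [(11,11) (15,11) (15,100/9) (11,128/9)]

Clipped polygon: [(11,11) (15,11) (15,100/9) (11,128/9)]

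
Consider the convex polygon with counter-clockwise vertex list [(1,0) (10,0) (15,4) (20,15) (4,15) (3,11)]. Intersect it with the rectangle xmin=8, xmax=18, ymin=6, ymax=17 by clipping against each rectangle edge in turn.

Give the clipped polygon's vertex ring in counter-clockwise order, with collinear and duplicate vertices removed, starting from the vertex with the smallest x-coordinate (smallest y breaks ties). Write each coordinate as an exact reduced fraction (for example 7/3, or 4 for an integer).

Clipped polygon: [(8,6) (175/11,6) (18,53/5) (18,15) (8,15)]

1. After x ≥ 8: [(8,0) (10,0) (15,4) (20,15) (8,15)]
2. After x ≤ 18: [(8,0) (10,0) (15,4) (18,53/5) (18,15) (8,15)]
3. After y ≥ 6: [(8,6) (175/11,6) (18,53/5) (18,15) (8,15)]
4. After y ≤ 17: [(8,6) (175/11,6) (18,53/5) (18,15) (8,15)]
5. Canonical ring: [(8,6) (175/11,6) (18,53/5) (18,15) (8,15)]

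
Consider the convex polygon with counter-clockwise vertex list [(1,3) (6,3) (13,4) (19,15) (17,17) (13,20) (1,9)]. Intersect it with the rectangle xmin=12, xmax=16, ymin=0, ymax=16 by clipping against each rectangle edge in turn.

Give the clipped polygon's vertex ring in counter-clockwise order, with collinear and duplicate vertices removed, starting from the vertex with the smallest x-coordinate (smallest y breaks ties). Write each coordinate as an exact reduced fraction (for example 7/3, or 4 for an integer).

1. After x ≥ 12: [(12,27/7) (13,4) (19,15) (17,17) (13,20) (12,229/12)]
2. After x ≤ 16: [(12,27/7) (13,4) (16,19/2) (16,71/4) (13,20) (12,229/12)]
3. After y ≥ 0: [(12,27/7) (13,4) (16,19/2) (16,71/4) (13,20) (12,229/12)]
4. After y ≤ 16: [(12,16) (12,27/7) (13,4) (16,19/2) (16,16)]
5. Canonical ring: [(12,27/7) (13,4) (16,19/2) (16,16) (12,16)]

Clipped polygon: [(12,27/7) (13,4) (16,19/2) (16,16) (12,16)]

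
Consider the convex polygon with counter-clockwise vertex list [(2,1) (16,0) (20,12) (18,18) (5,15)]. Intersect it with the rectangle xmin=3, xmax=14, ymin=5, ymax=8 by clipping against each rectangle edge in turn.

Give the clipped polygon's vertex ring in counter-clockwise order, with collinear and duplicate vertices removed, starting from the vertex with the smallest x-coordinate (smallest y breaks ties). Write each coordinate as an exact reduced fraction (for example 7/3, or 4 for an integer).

Clipped polygon: [(3,5) (14,5) (14,8) (7/2,8) (3,17/3)]

1. After x ≥ 3: [(3,17/3) (3,13/14) (16,0) (20,12) (18,18) (5,15)]
2. After x ≤ 14: [(3,17/3) (3,13/14) (14,1/7) (14,222/13) (5,15)]
3. After y ≥ 5: [(3,17/3) (3,5) (14,5) (14,222/13) (5,15)]
4. After y ≤ 8: [(7/2,8) (3,17/3) (3,5) (14,5) (14,8)]
5. Canonical ring: [(3,5) (14,5) (14,8) (7/2,8) (3,17/3)]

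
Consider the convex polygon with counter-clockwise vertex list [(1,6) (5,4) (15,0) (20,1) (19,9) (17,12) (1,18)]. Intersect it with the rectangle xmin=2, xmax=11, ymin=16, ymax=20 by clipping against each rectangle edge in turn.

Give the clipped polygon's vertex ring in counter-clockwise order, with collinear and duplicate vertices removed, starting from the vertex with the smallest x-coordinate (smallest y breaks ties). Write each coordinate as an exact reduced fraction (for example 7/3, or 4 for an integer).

Clipped polygon: [(2,16) (19/3,16) (2,141/8)]

1. After x ≥ 2: [(2,11/2) (5,4) (15,0) (20,1) (19,9) (17,12) (2,141/8)]
2. After x ≤ 11: [(2,11/2) (5,4) (11,8/5) (11,57/4) (2,141/8)]
3. After y ≥ 16: [(2,16) (19/3,16) (2,141/8)]
4. After y ≤ 20: [(2,16) (19/3,16) (2,141/8)]
5. Canonical ring: [(2,16) (19/3,16) (2,141/8)]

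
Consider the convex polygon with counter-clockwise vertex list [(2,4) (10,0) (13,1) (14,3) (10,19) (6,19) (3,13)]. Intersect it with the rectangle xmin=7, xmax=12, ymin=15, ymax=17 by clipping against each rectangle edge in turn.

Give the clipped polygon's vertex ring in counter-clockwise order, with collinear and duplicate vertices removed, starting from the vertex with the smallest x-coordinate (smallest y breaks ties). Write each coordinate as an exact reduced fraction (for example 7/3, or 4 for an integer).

1. After x ≥ 7: [(7,3/2) (10,0) (13,1) (14,3) (10,19) (7,19)]
2. After x ≤ 12: [(7,3/2) (10,0) (12,2/3) (12,11) (10,19) (7,19)]
3. After y ≥ 15: [(7,15) (11,15) (10,19) (7,19)]
4. After y ≤ 17: [(7,17) (7,15) (11,15) (21/2,17)]
5. Canonical ring: [(7,15) (11,15) (21/2,17) (7,17)]

Clipped polygon: [(7,15) (11,15) (21/2,17) (7,17)]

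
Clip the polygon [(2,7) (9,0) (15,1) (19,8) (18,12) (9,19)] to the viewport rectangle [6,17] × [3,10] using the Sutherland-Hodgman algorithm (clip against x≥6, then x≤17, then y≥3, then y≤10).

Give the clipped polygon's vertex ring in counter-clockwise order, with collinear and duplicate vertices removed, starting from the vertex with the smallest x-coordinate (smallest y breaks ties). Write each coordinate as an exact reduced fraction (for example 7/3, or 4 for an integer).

1. After x ≥ 6: [(6,97/7) (6,3) (9,0) (15,1) (19,8) (18,12) (9,19)]
2. After x ≤ 17: [(6,97/7) (6,3) (9,0) (15,1) (17,9/2) (17,115/9) (9,19)]
3. After y ≥ 3: [(6,97/7) (6,3) (6,3) (113/7,3) (17,9/2) (17,115/9) (9,19)]
4. After y ≤ 10: [(6,10) (6,3) (6,3) (113/7,3) (17,9/2) (17,10)]
5. Canonical ring: [(6,3) (113/7,3) (17,9/2) (17,10) (6,10)]

Clipped polygon: [(6,3) (113/7,3) (17,9/2) (17,10) (6,10)]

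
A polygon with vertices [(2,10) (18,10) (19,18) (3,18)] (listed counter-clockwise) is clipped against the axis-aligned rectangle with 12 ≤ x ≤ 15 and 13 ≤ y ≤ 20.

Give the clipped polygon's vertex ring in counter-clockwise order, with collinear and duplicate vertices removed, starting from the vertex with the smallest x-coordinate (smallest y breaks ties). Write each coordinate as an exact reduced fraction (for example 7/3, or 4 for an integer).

1. After x ≥ 12: [(12,10) (18,10) (19,18) (12,18)]
2. After x ≤ 15: [(12,10) (15,10) (15,18) (12,18)]
3. After y ≥ 13: [(12,13) (15,13) (15,18) (12,18)]
4. After y ≤ 20: [(12,13) (15,13) (15,18) (12,18)]
5. Canonical ring: [(12,13) (15,13) (15,18) (12,18)]

Clipped polygon: [(12,13) (15,13) (15,18) (12,18)]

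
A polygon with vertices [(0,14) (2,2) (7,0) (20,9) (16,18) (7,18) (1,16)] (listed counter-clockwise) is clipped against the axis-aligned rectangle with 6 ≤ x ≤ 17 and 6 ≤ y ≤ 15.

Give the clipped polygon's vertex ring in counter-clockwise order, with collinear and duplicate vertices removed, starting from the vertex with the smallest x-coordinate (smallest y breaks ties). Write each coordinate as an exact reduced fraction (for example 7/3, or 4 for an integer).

Clipped polygon: [(6,6) (47/3,6) (17,90/13) (17,15) (6,15)]

1. After x ≥ 6: [(6,2/5) (7,0) (20,9) (16,18) (7,18) (6,53/3)]
2. After x ≤ 17: [(6,2/5) (7,0) (17,90/13) (17,63/4) (16,18) (7,18) (6,53/3)]
3. After y ≥ 6: [(6,6) (47/3,6) (17,90/13) (17,63/4) (16,18) (7,18) (6,53/3)]
4. After y ≤ 15: [(6,15) (6,6) (47/3,6) (17,90/13) (17,15)]
5. Canonical ring: [(6,6) (47/3,6) (17,90/13) (17,15) (6,15)]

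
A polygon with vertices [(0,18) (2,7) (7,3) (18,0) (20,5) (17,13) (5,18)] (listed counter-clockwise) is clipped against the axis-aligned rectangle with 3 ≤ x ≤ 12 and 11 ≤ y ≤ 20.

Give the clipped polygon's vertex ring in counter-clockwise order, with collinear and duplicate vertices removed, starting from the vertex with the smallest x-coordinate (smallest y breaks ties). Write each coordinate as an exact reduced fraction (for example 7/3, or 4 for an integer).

1. After x ≥ 3: [(3,18) (3,31/5) (7,3) (18,0) (20,5) (17,13) (5,18)]
2. After x ≤ 12: [(3,18) (3,31/5) (7,3) (12,18/11) (12,181/12) (5,18)]
3. After y ≥ 11: [(3,18) (3,11) (12,11) (12,181/12) (5,18)]
4. After y ≤ 20: [(3,18) (3,11) (12,11) (12,181/12) (5,18)]
5. Canonical ring: [(3,11) (12,11) (12,181/12) (5,18) (3,18)]

Clipped polygon: [(3,11) (12,11) (12,181/12) (5,18) (3,18)]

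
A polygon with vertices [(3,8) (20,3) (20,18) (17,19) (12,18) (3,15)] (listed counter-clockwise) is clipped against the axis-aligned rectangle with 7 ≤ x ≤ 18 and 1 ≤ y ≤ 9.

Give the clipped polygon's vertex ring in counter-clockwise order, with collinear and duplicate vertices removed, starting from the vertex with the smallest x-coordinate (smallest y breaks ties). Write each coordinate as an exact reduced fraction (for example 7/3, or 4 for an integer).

Clipped polygon: [(7,116/17) (18,61/17) (18,9) (7,9)]

1. After x ≥ 7: [(7,116/17) (20,3) (20,18) (17,19) (12,18) (7,49/3)]
2. After x ≤ 18: [(7,116/17) (18,61/17) (18,56/3) (17,19) (12,18) (7,49/3)]
3. After y ≥ 1: [(7,116/17) (18,61/17) (18,56/3) (17,19) (12,18) (7,49/3)]
4. After y ≤ 9: [(7,9) (7,116/17) (18,61/17) (18,9)]
5. Canonical ring: [(7,116/17) (18,61/17) (18,9) (7,9)]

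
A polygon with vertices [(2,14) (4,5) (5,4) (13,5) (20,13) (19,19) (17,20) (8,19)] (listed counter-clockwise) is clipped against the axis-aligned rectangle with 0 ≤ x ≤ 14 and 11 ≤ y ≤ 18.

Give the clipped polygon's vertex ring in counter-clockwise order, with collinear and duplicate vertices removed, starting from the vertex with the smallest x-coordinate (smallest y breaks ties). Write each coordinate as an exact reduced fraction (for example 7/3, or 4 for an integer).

1. After x ≥ 0: [(2,14) (4,5) (5,4) (13,5) (20,13) (19,19) (17,20) (8,19)]
2. After x ≤ 14: [(2,14) (4,5) (5,4) (13,5) (14,43/7) (14,59/3) (8,19)]
3. After y ≥ 11: [(2,14) (8/3,11) (14,11) (14,59/3) (8,19)]
4. After y ≤ 18: [(34/5,18) (2,14) (8/3,11) (14,11) (14,18)]
5. Canonical ring: [(2,14) (8/3,11) (14,11) (14,18) (34/5,18)]

Clipped polygon: [(2,14) (8/3,11) (14,11) (14,18) (34/5,18)]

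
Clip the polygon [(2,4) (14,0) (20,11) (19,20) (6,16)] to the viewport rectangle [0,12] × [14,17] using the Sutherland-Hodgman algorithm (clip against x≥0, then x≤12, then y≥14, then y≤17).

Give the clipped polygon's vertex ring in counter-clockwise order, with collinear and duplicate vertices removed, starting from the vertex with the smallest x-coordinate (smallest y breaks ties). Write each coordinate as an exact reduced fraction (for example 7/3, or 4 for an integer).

Clipped polygon: [(16/3,14) (12,14) (12,17) (37/4,17) (6,16)]

1. After x ≥ 0: [(2,4) (14,0) (20,11) (19,20) (6,16)]
2. After x ≤ 12: [(2,4) (12,2/3) (12,232/13) (6,16)]
3. After y ≥ 14: [(16/3,14) (12,14) (12,232/13) (6,16)]
4. After y ≤ 17: [(16/3,14) (12,14) (12,17) (37/4,17) (6,16)]
5. Canonical ring: [(16/3,14) (12,14) (12,17) (37/4,17) (6,16)]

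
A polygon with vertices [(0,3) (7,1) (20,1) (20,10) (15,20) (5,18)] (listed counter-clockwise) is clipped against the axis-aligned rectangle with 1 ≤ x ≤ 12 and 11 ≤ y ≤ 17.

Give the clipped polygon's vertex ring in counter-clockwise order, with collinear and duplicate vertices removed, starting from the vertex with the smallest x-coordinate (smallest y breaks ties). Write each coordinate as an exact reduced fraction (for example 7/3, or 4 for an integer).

Clipped polygon: [(8/3,11) (12,11) (12,17) (14/3,17)]

1. After x ≥ 1: [(1,6) (1,19/7) (7,1) (20,1) (20,10) (15,20) (5,18)]
2. After x ≤ 12: [(1,6) (1,19/7) (7,1) (12,1) (12,97/5) (5,18)]
3. After y ≥ 11: [(8/3,11) (12,11) (12,97/5) (5,18)]
4. After y ≤ 17: [(14/3,17) (8/3,11) (12,11) (12,17)]
5. Canonical ring: [(8/3,11) (12,11) (12,17) (14/3,17)]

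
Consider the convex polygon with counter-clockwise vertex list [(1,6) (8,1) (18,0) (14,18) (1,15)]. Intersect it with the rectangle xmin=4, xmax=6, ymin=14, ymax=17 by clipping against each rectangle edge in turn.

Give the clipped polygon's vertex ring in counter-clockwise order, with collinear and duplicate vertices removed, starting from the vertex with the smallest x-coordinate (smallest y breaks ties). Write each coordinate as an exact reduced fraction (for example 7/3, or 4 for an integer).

Clipped polygon: [(4,14) (6,14) (6,210/13) (4,204/13)]

1. After x ≥ 4: [(4,27/7) (8,1) (18,0) (14,18) (4,204/13)]
2. After x ≤ 6: [(4,27/7) (6,17/7) (6,210/13) (4,204/13)]
3. After y ≥ 14: [(4,14) (6,14) (6,210/13) (4,204/13)]
4. After y ≤ 17: [(4,14) (6,14) (6,210/13) (4,204/13)]
5. Canonical ring: [(4,14) (6,14) (6,210/13) (4,204/13)]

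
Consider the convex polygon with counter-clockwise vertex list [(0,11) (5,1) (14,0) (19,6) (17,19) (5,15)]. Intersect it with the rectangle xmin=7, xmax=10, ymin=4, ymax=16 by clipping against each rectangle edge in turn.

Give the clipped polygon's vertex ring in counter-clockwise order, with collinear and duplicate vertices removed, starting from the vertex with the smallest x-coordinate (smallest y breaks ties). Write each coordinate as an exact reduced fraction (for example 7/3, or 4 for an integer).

1. After x ≥ 7: [(7,7/9) (14,0) (19,6) (17,19) (7,47/3)]
2. After x ≤ 10: [(7,7/9) (10,4/9) (10,50/3) (7,47/3)]
3. After y ≥ 4: [(7,4) (10,4) (10,50/3) (7,47/3)]
4. After y ≤ 16: [(7,4) (10,4) (10,16) (8,16) (7,47/3)]
5. Canonical ring: [(7,4) (10,4) (10,16) (8,16) (7,47/3)]

Clipped polygon: [(7,4) (10,4) (10,16) (8,16) (7,47/3)]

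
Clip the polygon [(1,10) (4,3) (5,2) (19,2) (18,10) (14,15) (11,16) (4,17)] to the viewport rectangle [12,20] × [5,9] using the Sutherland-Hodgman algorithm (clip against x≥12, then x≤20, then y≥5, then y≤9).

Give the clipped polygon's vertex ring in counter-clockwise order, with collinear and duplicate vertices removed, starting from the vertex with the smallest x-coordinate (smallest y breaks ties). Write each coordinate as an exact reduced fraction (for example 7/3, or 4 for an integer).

1. After x ≥ 12: [(12,2) (19,2) (18,10) (14,15) (12,47/3)]
2. After x ≤ 20: [(12,2) (19,2) (18,10) (14,15) (12,47/3)]
3. After y ≥ 5: [(12,5) (149/8,5) (18,10) (14,15) (12,47/3)]
4. After y ≤ 9: [(12,9) (12,5) (149/8,5) (145/8,9)]
5. Canonical ring: [(12,5) (149/8,5) (145/8,9) (12,9)]

Clipped polygon: [(12,5) (149/8,5) (145/8,9) (12,9)]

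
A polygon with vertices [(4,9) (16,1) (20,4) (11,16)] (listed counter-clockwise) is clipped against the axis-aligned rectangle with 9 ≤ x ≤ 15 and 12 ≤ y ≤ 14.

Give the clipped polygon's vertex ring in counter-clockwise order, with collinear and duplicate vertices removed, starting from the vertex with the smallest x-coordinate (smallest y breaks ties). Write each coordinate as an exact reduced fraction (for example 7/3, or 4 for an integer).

1. After x ≥ 9: [(9,14) (9,17/3) (16,1) (20,4) (11,16)]
2. After x ≤ 15: [(9,14) (9,17/3) (15,5/3) (15,32/3) (11,16)]
3. After y ≥ 12: [(9,14) (9,12) (14,12) (11,16)]
4. After y ≤ 14: [(9,14) (9,14) (9,12) (14,12) (25/2,14)]
5. Canonical ring: [(9,12) (14,12) (25/2,14) (9,14)]

Clipped polygon: [(9,12) (14,12) (25/2,14) (9,14)]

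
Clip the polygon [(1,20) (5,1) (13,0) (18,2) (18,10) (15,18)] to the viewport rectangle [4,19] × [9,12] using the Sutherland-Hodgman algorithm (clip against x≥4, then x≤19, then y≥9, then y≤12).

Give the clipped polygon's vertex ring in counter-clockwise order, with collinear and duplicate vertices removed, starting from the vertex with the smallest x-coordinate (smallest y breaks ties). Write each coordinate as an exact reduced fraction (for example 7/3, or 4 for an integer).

1. After x ≥ 4: [(4,137/7) (4,23/4) (5,1) (13,0) (18,2) (18,10) (15,18)]
2. After x ≤ 19: [(4,137/7) (4,23/4) (5,1) (13,0) (18,2) (18,10) (15,18)]
3. After y ≥ 9: [(4,137/7) (4,9) (18,9) (18,10) (15,18)]
4. After y ≤ 12: [(4,12) (4,9) (18,9) (18,10) (69/4,12)]
5. Canonical ring: [(4,9) (18,9) (18,10) (69/4,12) (4,12)]

Clipped polygon: [(4,9) (18,9) (18,10) (69/4,12) (4,12)]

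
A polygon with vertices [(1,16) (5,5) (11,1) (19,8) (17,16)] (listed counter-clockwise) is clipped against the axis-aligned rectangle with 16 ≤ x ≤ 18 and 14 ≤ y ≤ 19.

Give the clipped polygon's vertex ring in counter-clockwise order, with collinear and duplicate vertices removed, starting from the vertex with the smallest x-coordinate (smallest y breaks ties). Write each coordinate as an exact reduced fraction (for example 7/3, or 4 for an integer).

Clipped polygon: [(16,14) (35/2,14) (17,16) (16,16)]

1. After x ≥ 16: [(16,16) (16,43/8) (19,8) (17,16)]
2. After x ≤ 18: [(16,16) (16,43/8) (18,57/8) (18,12) (17,16)]
3. After y ≥ 14: [(16,16) (16,14) (35/2,14) (17,16)]
4. After y ≤ 19: [(16,16) (16,14) (35/2,14) (17,16)]
5. Canonical ring: [(16,14) (35/2,14) (17,16) (16,16)]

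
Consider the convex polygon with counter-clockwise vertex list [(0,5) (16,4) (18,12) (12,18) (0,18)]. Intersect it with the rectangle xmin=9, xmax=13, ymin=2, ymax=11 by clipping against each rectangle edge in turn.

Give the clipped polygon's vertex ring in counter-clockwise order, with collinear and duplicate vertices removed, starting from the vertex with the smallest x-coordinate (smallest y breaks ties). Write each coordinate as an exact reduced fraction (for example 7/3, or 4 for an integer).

1. After x ≥ 9: [(9,71/16) (16,4) (18,12) (12,18) (9,18)]
2. After x ≤ 13: [(9,71/16) (13,67/16) (13,17) (12,18) (9,18)]
3. After y ≥ 2: [(9,71/16) (13,67/16) (13,17) (12,18) (9,18)]
4. After y ≤ 11: [(9,11) (9,71/16) (13,67/16) (13,11)]
5. Canonical ring: [(9,71/16) (13,67/16) (13,11) (9,11)]

Clipped polygon: [(9,71/16) (13,67/16) (13,11) (9,11)]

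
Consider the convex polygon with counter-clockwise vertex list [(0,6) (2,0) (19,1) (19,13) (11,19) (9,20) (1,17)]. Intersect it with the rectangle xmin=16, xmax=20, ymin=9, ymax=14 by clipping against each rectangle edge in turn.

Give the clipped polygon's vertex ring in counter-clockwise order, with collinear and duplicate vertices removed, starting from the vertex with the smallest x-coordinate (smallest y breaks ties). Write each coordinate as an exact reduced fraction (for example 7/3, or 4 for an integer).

1. After x ≥ 16: [(16,14/17) (19,1) (19,13) (16,61/4)]
2. After x ≤ 20: [(16,14/17) (19,1) (19,13) (16,61/4)]
3. After y ≥ 9: [(16,9) (19,9) (19,13) (16,61/4)]
4. After y ≤ 14: [(16,14) (16,9) (19,9) (19,13) (53/3,14)]
5. Canonical ring: [(16,9) (19,9) (19,13) (53/3,14) (16,14)]

Clipped polygon: [(16,9) (19,9) (19,13) (53/3,14) (16,14)]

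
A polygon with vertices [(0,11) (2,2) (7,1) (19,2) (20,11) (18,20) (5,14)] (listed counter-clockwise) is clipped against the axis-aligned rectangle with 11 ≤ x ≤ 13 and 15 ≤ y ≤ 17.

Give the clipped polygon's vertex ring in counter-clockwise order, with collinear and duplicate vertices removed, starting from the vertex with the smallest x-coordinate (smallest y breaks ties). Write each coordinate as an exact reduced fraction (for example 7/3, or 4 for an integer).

Clipped polygon: [(11,15) (13,15) (13,17) (23/2,17) (11,218/13)]

1. After x ≥ 11: [(11,4/3) (19,2) (20,11) (18,20) (11,218/13)]
2. After x ≤ 13: [(11,4/3) (13,3/2) (13,230/13) (11,218/13)]
3. After y ≥ 15: [(11,15) (13,15) (13,230/13) (11,218/13)]
4. After y ≤ 17: [(11,15) (13,15) (13,17) (23/2,17) (11,218/13)]
5. Canonical ring: [(11,15) (13,15) (13,17) (23/2,17) (11,218/13)]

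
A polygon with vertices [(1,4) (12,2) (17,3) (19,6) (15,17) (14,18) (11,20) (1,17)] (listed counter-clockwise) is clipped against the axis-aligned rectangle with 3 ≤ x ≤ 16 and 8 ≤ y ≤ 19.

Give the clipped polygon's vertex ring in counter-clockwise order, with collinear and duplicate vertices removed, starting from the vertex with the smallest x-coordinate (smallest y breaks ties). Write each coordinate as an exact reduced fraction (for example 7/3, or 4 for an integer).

Clipped polygon: [(3,8) (16,8) (16,57/4) (15,17) (14,18) (25/2,19) (23/3,19) (3,88/5)]

1. After x ≥ 3: [(3,40/11) (12,2) (17,3) (19,6) (15,17) (14,18) (11,20) (3,88/5)]
2. After x ≤ 16: [(3,40/11) (12,2) (16,14/5) (16,57/4) (15,17) (14,18) (11,20) (3,88/5)]
3. After y ≥ 8: [(3,8) (16,8) (16,57/4) (15,17) (14,18) (11,20) (3,88/5)]
4. After y ≤ 19: [(3,8) (16,8) (16,57/4) (15,17) (14,18) (25/2,19) (23/3,19) (3,88/5)]
5. Canonical ring: [(3,8) (16,8) (16,57/4) (15,17) (14,18) (25/2,19) (23/3,19) (3,88/5)]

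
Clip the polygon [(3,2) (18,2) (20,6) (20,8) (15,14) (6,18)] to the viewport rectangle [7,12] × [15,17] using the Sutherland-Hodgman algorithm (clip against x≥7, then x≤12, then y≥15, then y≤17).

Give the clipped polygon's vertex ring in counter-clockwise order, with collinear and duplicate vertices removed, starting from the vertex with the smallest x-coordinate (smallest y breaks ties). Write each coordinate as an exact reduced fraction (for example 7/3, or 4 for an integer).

1. After x ≥ 7: [(7,2) (18,2) (20,6) (20,8) (15,14) (7,158/9)]
2. After x ≤ 12: [(7,2) (12,2) (12,46/3) (7,158/9)]
3. After y ≥ 15: [(7,15) (12,15) (12,46/3) (7,158/9)]
4. After y ≤ 17: [(7,17) (7,15) (12,15) (12,46/3) (33/4,17)]
5. Canonical ring: [(7,15) (12,15) (12,46/3) (33/4,17) (7,17)]

Clipped polygon: [(7,15) (12,15) (12,46/3) (33/4,17) (7,17)]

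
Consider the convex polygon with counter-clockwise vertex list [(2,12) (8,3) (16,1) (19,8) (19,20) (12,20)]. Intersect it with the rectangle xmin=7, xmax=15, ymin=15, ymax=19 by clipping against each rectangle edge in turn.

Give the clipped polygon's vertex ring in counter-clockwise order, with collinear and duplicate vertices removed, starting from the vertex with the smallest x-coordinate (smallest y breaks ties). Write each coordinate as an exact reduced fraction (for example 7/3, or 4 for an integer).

Clipped polygon: [(7,15) (15,15) (15,19) (43/4,19) (7,16)]

1. After x ≥ 7: [(7,16) (7,9/2) (8,3) (16,1) (19,8) (19,20) (12,20)]
2. After x ≤ 15: [(7,16) (7,9/2) (8,3) (15,5/4) (15,20) (12,20)]
3. After y ≥ 15: [(7,16) (7,15) (15,15) (15,20) (12,20)]
4. After y ≤ 19: [(43/4,19) (7,16) (7,15) (15,15) (15,19)]
5. Canonical ring: [(7,15) (15,15) (15,19) (43/4,19) (7,16)]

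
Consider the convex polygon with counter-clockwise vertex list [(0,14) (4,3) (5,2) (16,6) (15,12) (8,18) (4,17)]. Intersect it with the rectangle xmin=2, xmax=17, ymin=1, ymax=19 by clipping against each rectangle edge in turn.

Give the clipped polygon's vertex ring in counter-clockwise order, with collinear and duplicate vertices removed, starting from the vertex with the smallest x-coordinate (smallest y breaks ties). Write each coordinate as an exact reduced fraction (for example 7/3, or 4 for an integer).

Clipped polygon: [(2,17/2) (4,3) (5,2) (16,6) (15,12) (8,18) (4,17) (2,31/2)]

1. After x ≥ 2: [(2,31/2) (2,17/2) (4,3) (5,2) (16,6) (15,12) (8,18) (4,17)]
2. After x ≤ 17: [(2,31/2) (2,17/2) (4,3) (5,2) (16,6) (15,12) (8,18) (4,17)]
3. After y ≥ 1: [(2,31/2) (2,17/2) (4,3) (5,2) (16,6) (15,12) (8,18) (4,17)]
4. After y ≤ 19: [(2,31/2) (2,17/2) (4,3) (5,2) (16,6) (15,12) (8,18) (4,17)]
5. Canonical ring: [(2,17/2) (4,3) (5,2) (16,6) (15,12) (8,18) (4,17) (2,31/2)]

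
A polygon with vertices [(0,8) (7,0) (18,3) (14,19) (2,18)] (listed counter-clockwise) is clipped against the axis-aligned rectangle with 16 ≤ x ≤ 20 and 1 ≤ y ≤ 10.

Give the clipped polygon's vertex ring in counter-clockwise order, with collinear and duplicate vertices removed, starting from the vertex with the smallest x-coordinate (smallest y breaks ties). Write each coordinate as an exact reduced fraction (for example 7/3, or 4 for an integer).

1. After x ≥ 16: [(16,27/11) (18,3) (16,11)]
2. After x ≤ 20: [(16,27/11) (18,3) (16,11)]
3. After y ≥ 1: [(16,27/11) (18,3) (16,11)]
4. After y ≤ 10: [(16,10) (16,27/11) (18,3) (65/4,10)]
5. Canonical ring: [(16,27/11) (18,3) (65/4,10) (16,10)]

Clipped polygon: [(16,27/11) (18,3) (65/4,10) (16,10)]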